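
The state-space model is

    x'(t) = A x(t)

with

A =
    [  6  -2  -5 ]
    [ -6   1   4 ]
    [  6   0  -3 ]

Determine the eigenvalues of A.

det(sI - A) = s^3 - (tr A)s^2 + (M11 + M22 + M33)s - det A, where Mii is the 2×2 principal minor of A obtained by deleting row i and column i.
tr A = 6 + 1 + (-3) = 4; M11 = 1·(-3) - 4·0 = -3 - 0 = -3; M22 = 6·(-3) - (-5)·6 = -18 - (-30) = 12; M33 = 6·1 - (-2)·(-6) = 6 - 12 = -6; sum of minors = 3.
det A = 6·(1·(-3) - 4·0) - (-2)·((-6)·(-3) - 4·6) + (-5)·((-6)·0 - 1·6) = 6·(-3) - (-2)·(-6) + (-5)·(-6) = 0.
So p(s) = det(sI - A) = s^3 - 4s^2 + 3s.
The constant term is 0, so p(s) = s(s^2 - 4s + 3).
Factor s^2 - 4s + 3: two numbers with sum 4 and product 3 are 3 and 1, so s^2 - 4s + 3 = (s - 3)(s - 1).
Hence p(s) = s (s - 3) (s - 1), with roots 0, 1, 3.
At least one eigenvalue has non-negative real part, so the system is not asymptotically stable.

0, 1, 3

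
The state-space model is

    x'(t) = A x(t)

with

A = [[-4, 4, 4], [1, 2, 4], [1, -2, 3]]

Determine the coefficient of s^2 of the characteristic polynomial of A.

Expand det(sI - A) for the 3×3 matrix.
p(s) = s^3 - s^2 - 14s + 68.
(Check: constant term = det(-A) = (-1)^3 det A = 68; coefficient of s^2 = -tr A = -1.)
The coefficient of s^2 is -1.

-1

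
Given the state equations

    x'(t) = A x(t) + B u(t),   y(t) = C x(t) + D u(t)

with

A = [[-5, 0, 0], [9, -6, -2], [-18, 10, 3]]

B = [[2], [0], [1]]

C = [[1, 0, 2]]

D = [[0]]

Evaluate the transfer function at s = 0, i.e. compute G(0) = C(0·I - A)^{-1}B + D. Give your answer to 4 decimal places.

G(0) = C(-A)^{-1}B + D = -C A^{-1} B + D.
det A = -10, so A^{-1} = (1/-10)·adj(A) = [[-1/5, 0, 0], [-9/10, 3/2, 1], [9/5, -5, -3]]
A^{-1} B = [-2/5, -4/5, 3/5]^T
C A^{-1} B = 4/5
G(0) = D - C A^{-1} B = 0 - (4/5) = -4/5 ≈ -0.8000

-0.8000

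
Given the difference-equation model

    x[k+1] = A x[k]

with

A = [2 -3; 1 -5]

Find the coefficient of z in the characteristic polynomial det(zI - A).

3

For a 2×2 matrix, det(zI - A) = z^2 - (tr A)z + det A.
tr A = -3, det A = -7.
So p(z) = z^2 + 3z - 7.
The coefficient of z is 3.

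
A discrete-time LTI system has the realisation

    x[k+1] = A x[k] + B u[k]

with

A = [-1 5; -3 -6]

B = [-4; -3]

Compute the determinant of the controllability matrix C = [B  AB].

-153

AB = [[-11], [30]]
Controllability matrix C = [B  AB] = [[-4, -11], [-3, 30]]
det(C) = (-4)·30 - (-11)·(-3) = -120 - 33 = -153
Since det(C) ≠ 0, rank(C) = 2 and the system is completely controllable.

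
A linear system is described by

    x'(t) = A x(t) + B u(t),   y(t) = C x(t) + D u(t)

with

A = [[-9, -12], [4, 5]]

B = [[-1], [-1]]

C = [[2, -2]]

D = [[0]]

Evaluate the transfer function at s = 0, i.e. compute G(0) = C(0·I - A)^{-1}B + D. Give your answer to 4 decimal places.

20.0000

G(0) = C(-A)^{-1}B + D = -C A^{-1} B + D.
det A = 3, so A^{-1} = (1/3)·adj(A) = [[5/3, 4], [-4/3, -3]]
A^{-1} B = [-17/3, 13/3]^T
C A^{-1} B = -20
G(0) = D - C A^{-1} B = 0 - (-20) = 20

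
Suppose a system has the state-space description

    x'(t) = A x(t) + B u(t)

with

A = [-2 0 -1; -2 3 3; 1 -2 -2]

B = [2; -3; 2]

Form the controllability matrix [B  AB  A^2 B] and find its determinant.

-44

AB = [[-6], [-7], [4]]
A^2B = [[8], [3], [0]]
Controllability matrix C = [B  AB  A^2B] = [[2, -6, 8], [-3, -7, 3], [2, 4, 0]]
Expanding along the first row, det(C) = 2·((-7)·0 - 3·4) - (-6)·((-3)·0 - 3·2) + 8·((-3)·4 - (-7)·2) = 2·(-12) - (-6)·(-6) + 8·2 = -44
Since det(C) ≠ 0, rank(C) = 3 and the system is completely controllable.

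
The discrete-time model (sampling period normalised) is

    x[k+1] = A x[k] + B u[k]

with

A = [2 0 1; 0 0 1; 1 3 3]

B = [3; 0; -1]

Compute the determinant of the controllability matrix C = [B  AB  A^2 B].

AB = [[5], [-1], [0]]
A^2B = [[10], [0], [2]]
Controllability matrix C = [B  AB  A^2B] = [[3, 5, 10], [0, -1, 0], [-1, 0, 2]]
Expanding along the first row, det(C) = 3·((-1)·2 - 0·0) - 5·(0·2 - 0·(-1)) + 10·(0·0 - (-1)·(-1)) = 3·(-2) - 5·0 + 10·(-1) = -16
Since det(C) ≠ 0, rank(C) = 3 and the system is completely controllable.

-16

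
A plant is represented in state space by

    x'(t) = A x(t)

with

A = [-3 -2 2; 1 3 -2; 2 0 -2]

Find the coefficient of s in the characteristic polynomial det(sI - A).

-11

Expand det(sI - A) for the 3×3 matrix.
p(s) = s^3 + 2s^2 - 11s - 10.
(Check: constant term = det(-A) = (-1)^3 det A = -10; coefficient of s^2 = -tr A = 2.)
The coefficient of s is -11.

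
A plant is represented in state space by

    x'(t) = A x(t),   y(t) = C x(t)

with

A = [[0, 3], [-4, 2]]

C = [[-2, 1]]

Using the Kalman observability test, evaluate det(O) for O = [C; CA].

12

CA = [[-4, -4]]
Observability matrix O = [C; CA] = [[-2, 1], [-4, -4]]
det(O) = (-2)·(-4) - 1·(-4) = 8 - (-4) = 12
Since det(O) ≠ 0, rank(O) = 2 and the system is completely observable.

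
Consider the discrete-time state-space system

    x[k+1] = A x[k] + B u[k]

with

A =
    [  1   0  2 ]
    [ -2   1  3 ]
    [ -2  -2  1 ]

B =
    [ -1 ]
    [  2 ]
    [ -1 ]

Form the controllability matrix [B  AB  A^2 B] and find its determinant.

AB = [[-3], [1], [-3]]
A^2B = [[-9], [-2], [1]]
Controllability matrix C = [B  AB  A^2B] = [[-1, -3, -9], [2, 1, -2], [-1, -3, 1]]
Expanding along the first row, det(C) = (-1)·(1·1 - (-2)·(-3)) - (-3)·(2·1 - (-2)·(-1)) + (-9)·(2·(-3) - 1·(-1)) = (-1)·(-5) - (-3)·0 + (-9)·(-5) = 50
Since det(C) ≠ 0, rank(C) = 3 and the system is completely controllable.

50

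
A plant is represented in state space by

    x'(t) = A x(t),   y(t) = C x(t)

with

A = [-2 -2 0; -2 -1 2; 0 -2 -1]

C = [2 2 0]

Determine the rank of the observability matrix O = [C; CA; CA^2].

CA = [[-8, -6, 4]]
CA^2 = [[28, 14, -16]]
Observability matrix O = [C; CA; CA^2] = [[2, 2, 0], [-8, -6, 4], [28, 14, -16]]
det(O) = 2·((-6)·(-16) - 4·14) - 2·((-8)·(-16) - 4·28) + 0·((-8)·14 - (-6)·28) = 2·40 - 2·16 + 0·56 = 48 ≠ 0, so rank(O) = 3.
rank(O) = 3 = n, so the pair (A, C) is completely observable.

3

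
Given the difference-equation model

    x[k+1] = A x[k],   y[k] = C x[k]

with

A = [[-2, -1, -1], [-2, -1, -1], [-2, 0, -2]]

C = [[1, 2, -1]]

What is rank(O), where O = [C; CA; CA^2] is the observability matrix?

CA = [[-4, -3, -1]]
CA^2 = [[16, 7, 9]]
Observability matrix O = [C; CA; CA^2] = [[1, 2, -1], [-4, -3, -1], [16, 7, 9]]
The columns c1, c2, c3 of O are linearly dependent: -c1 + c2 + c3 = 0 (check each entry), so rank(O) ≤ 2.
The 2×2 minor from rows 1, 2, columns 1, 2 is 1·(-3) - 2·(-4) = -3 - (-8) = 5 ≠ 0, so rank(O) = 2.
rank(O) = 2 < n = 3, so the pair (A, C) is not completely observable.

2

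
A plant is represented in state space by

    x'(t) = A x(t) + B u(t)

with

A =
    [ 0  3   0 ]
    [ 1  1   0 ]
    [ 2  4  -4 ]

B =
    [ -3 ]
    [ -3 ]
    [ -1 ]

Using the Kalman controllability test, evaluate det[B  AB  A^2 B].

-279

AB = [[-9], [-6], [-14]]
A^2B = [[-18], [-15], [14]]
Controllability matrix C = [B  AB  A^2B] = [[-3, -9, -18], [-3, -6, -15], [-1, -14, 14]]
Expanding along the first row, det(C) = (-3)·((-6)·14 - (-15)·(-14)) - (-9)·((-3)·14 - (-15)·(-1)) + (-18)·((-3)·(-14) - (-6)·(-1)) = (-3)·(-294) - (-9)·(-57) + (-18)·36 = -279
Since det(C) ≠ 0, rank(C) = 3 and the system is completely controllable.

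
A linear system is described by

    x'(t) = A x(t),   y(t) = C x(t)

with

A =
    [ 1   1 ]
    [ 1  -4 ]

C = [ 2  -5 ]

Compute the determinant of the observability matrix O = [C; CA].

29

CA = [[-3, 22]]
Observability matrix O = [C; CA] = [[2, -5], [-3, 22]]
det(O) = 2·22 - (-5)·(-3) = 44 - 15 = 29
Since det(O) ≠ 0, rank(O) = 2 and the system is completely observable.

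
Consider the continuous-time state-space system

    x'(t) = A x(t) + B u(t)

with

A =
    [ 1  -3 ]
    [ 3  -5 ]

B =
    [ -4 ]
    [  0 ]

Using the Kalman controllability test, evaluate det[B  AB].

AB = [[-4], [-12]]
Controllability matrix C = [B  AB] = [[-4, -4], [0, -12]]
det(C) = (-4)·(-12) - (-4)·0 = 48 - 0 = 48
Since det(C) ≠ 0, rank(C) = 2 and the system is completely controllable.

48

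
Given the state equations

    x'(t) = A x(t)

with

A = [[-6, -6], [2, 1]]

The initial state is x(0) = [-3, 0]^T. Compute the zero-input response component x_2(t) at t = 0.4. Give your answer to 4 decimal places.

det(sI - A) = s^2 - (tr A)s + det A, with tr A = (-6) + 1 = -5 and det A = (-6)·1 - (-6)·2 = -6 - (-12) = 6.
So p(s) = det(sI - A) = s^2 + 5s + 6.
Factor s^2 + 5s + 6: two numbers with sum -5 and product 6 are -2 and -3, so s^2 + 5s + 6 = (s + 2)(s + 3).
Hence p(s) = (s + 2) (s + 3), with roots -3, -2.
The eigenvalues -3, -2 are distinct and real, so A is diagonalisable and x(t) = e^{At} x(0) = V diag(e^{λ_i t}) V^{-1} x(0), where the columns of V are the eigenvectors.
λ = -3: A - (-3)I = [[-3, -6], [2, 4]]. Row 1 gives (-3)·v1 + (-6)·v2 = 0, so take v_1 = [-2, 1]^T.
λ = -2: A - (-2)I = [[-4, -6], [2, 3]]. Row 1 gives (-4)·v1 + (-6)·v2 = 0, so take v_2 = [-3, 2]^T.
V = [v_1 v_2] = [[-2, -3], [1, 2]] has det V = -1, so V^{-1} = adj(V)/det V = [[-2, -3], [1, 2]].
Modal coordinates z(0) = V^{-1} x(0): (-2)·(-3) + (-3)·0 = 6; 1·(-3) + 2·0 = -3; so z(0) = [6, -3]^T.
x_2(t) = Σ_i (v_i)_2 · z_i(0) · e^{λ_i t} (row 2 of V times the modal terms).
x_2(0.4) = 1·6·e^{-3·0.4} + 2·(-3)·e^{-2·0.4} = 6·0.301194 + (-6)·0.449329 = -0.8888.

-0.8888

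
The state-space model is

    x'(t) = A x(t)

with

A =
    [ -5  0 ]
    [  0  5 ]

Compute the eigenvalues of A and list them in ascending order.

-5, 5

det(sI - A) = s^2 - (tr A)s + det A, with tr A = (-5) + 5 = 0 and det A = (-5)·5 - 0·0 = -25 - 0 = -25.
So p(s) = det(sI - A) = s^2 - 25.
Factor s^2 - 25: two numbers with sum 0 and product -25 are 5 and -5, so s^2 - 25 = (s - 5)(s + 5).
Hence p(s) = (s - 5) (s + 5), with roots -5, 5.
At least one eigenvalue has non-negative real part, so the system is not asymptotically stable.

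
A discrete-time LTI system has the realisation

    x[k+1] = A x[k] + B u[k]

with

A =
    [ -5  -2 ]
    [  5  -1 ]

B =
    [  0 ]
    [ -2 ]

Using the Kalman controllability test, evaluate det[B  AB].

8

AB = [[4], [2]]
Controllability matrix C = [B  AB] = [[0, 4], [-2, 2]]
det(C) = 0·2 - 4·(-2) = 0 - (-8) = 8
Since det(C) ≠ 0, rank(C) = 2 and the system is completely controllable.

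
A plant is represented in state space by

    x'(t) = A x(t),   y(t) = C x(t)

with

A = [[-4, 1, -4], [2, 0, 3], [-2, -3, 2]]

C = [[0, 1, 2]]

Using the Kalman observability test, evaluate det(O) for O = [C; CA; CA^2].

-242

CA = [[-2, -6, 7]]
CA^2 = [[-18, -23, 4]]
Observability matrix O = [C; CA; CA^2] = [[0, 1, 2], [-2, -6, 7], [-18, -23, 4]]
Expanding along the first row, det(O) = 0·((-6)·4 - 7·(-23)) - 1·((-2)·4 - 7·(-18)) + 2·((-2)·(-23) - (-6)·(-18)) = 0·137 - 1·118 + 2·(-62) = -242
Since det(O) ≠ 0, rank(O) = 3 and the system is completely observable.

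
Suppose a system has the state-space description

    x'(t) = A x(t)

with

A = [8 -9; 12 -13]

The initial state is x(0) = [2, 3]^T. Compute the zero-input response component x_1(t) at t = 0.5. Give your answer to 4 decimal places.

-0.2005

det(sI - A) = s^2 - (tr A)s + det A, with tr A = 8 + (-13) = -5 and det A = 8·(-13) - (-9)·12 = -104 - (-108) = 4.
So p(s) = det(sI - A) = s^2 + 5s + 4.
Factor s^2 + 5s + 4: two numbers with sum -5 and product 4 are -1 and -4, so s^2 + 5s + 4 = (s + 1)(s + 4).
Hence p(s) = (s + 1) (s + 4), with roots -4, -1.
The eigenvalues -4, -1 are distinct and real, so A is diagonalisable and x(t) = e^{At} x(0) = V diag(e^{λ_i t}) V^{-1} x(0), where the columns of V are the eigenvectors.
λ = -4: A - (-4)I = [[12, -9], [12, -9]]. Row 1 gives 12·v1 + (-9)·v2 = 0, so take v_1 = [3, 4]^T.
λ = -1: A - (-1)I = [[9, -9], [12, -12]]. Row 1 gives 9·v1 + (-9)·v2 = 0, so take v_2 = [1, 1]^T.
V = [v_1 v_2] = [[3, 1], [4, 1]] has det V = -1, so V^{-1} = adj(V)/det V = [[-1, 1], [4, -3]].
Modal coordinates z(0) = V^{-1} x(0): (-1)·2 + 1·3 = 1; 4·2 + (-3)·3 = -1; so z(0) = [1, -1]^T.
x_1(t) = Σ_i (v_i)_1 · z_i(0) · e^{λ_i t} (row 1 of V times the modal terms).
x_1(0.5) = 3·1·e^{-4·0.5} + 1·(-1)·e^{-1·0.5} = 3·0.135335 + (-1)·0.606531 = -0.2005.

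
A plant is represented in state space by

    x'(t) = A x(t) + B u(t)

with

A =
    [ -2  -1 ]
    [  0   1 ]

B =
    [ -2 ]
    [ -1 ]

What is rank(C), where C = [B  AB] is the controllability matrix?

AB = [[5], [-1]]
Controllability matrix C = [B  AB] = [[-2, 5], [-1, -1]]
det(C) = (-2)·(-1) - 5·(-1) = 2 - (-5) = 7 ≠ 0, so rank(C) = 2.
rank(C) = 2 = n, so the pair (A, B) is completely controllable.

2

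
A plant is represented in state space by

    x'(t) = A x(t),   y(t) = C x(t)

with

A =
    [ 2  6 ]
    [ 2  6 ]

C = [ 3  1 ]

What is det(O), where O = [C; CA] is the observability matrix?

64

CA = [[8, 24]]
Observability matrix O = [C; CA] = [[3, 1], [8, 24]]
det(O) = 3·24 - 1·8 = 72 - 8 = 64
Since det(O) ≠ 0, rank(O) = 2 and the system is completely observable.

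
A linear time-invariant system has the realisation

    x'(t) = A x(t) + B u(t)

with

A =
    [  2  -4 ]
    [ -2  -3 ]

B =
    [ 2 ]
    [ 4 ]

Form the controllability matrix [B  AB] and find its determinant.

16

AB = [[-12], [-16]]
Controllability matrix C = [B  AB] = [[2, -12], [4, -16]]
det(C) = 2·(-16) - (-12)·4 = -32 - (-48) = 16
Since det(C) ≠ 0, rank(C) = 2 and the system is completely controllable.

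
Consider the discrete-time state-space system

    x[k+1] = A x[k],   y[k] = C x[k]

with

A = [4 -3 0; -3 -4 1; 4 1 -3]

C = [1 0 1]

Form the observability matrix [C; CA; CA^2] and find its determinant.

-171

CA = [[8, -2, -3]]
CA^2 = [[26, -19, 7]]
Observability matrix O = [C; CA; CA^2] = [[1, 0, 1], [8, -2, -3], [26, -19, 7]]
Expanding along the first row, det(O) = 1·((-2)·7 - (-3)·(-19)) - 0·(8·7 - (-3)·26) + 1·(8·(-19) - (-2)·26) = 1·(-71) - 0·134 + 1·(-100) = -171
Since det(O) ≠ 0, rank(O) = 3 and the system is completely observable.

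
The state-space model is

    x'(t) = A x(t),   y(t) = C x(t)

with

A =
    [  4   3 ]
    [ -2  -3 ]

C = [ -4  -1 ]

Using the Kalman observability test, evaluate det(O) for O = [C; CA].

22

CA = [[-14, -9]]
Observability matrix O = [C; CA] = [[-4, -1], [-14, -9]]
det(O) = (-4)·(-9) - (-1)·(-14) = 36 - 14 = 22
Since det(O) ≠ 0, rank(O) = 2 and the system is completely observable.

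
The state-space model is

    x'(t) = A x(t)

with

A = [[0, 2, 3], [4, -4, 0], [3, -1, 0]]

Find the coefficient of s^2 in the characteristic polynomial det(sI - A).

Expand det(sI - A) for the 3×3 matrix.
p(s) = s^3 + 4s^2 - 17s - 24.
(Check: constant term = det(-A) = (-1)^3 det A = -24; coefficient of s^2 = -tr A = 4.)
The coefficient of s^2 is 4.

4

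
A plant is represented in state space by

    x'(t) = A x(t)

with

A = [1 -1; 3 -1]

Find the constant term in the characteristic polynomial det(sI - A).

2

For a 2×2 matrix, det(sI - A) = s^2 - (tr A)s + det A.
tr A = 0, det A = 2.
So p(s) = s^2 + 2.
The constant term is 2.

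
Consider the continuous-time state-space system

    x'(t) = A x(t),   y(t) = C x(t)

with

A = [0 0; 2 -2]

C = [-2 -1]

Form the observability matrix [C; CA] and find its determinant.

-6

CA = [[-2, 2]]
Observability matrix O = [C; CA] = [[-2, -1], [-2, 2]]
det(O) = (-2)·2 - (-1)·(-2) = -4 - 2 = -6
Since det(O) ≠ 0, rank(O) = 2 and the system is completely observable.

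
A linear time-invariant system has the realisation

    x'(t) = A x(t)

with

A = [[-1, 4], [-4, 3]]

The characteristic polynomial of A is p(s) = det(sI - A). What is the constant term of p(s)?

For a 2×2 matrix, det(sI - A) = s^2 - (tr A)s + det A.
tr A = 2, det A = 13.
So p(s) = s^2 - 2s + 13.
The constant term is 13.

13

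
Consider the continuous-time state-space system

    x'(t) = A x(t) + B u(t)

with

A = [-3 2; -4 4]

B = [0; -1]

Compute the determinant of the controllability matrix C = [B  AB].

-2

AB = [[-2], [-4]]
Controllability matrix C = [B  AB] = [[0, -2], [-1, -4]]
det(C) = 0·(-4) - (-2)·(-1) = 0 - 2 = -2
Since det(C) ≠ 0, rank(C) = 2 and the system is completely controllable.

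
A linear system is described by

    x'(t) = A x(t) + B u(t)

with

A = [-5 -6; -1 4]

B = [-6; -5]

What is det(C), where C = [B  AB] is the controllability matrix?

AB = [[60], [-14]]
Controllability matrix C = [B  AB] = [[-6, 60], [-5, -14]]
det(C) = (-6)·(-14) - 60·(-5) = 84 - (-300) = 384
Since det(C) ≠ 0, rank(C) = 2 and the system is completely controllable.

384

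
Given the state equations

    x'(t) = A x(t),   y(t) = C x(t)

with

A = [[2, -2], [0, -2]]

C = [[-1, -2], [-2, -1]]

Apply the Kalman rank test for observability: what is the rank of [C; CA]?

CA = [[-2, 6], [-4, 6]]
Observability matrix O = [C; CA] = [[-1, -2], [-2, -1], [-2, 6], [-4, 6]]
Take the 2×2 submatrix of O formed by rows 1, 2: [[-1, -2], [-2, -1]]. Its determinant is (-1)·(-1) - (-2)·(-2) = 1 - 4 = -3 ≠ 0.
So rank(O) ≥ 2; since O has 2 columns, rank(O) = 2.
rank(O) = 2 = n, so the pair (A, C) is completely observable.

2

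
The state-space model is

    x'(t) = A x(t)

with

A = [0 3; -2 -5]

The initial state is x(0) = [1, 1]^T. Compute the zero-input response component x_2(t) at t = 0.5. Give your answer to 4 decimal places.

-0.3559

det(sI - A) = s^2 - (tr A)s + det A, with tr A = 0 + (-5) = -5 and det A = 0·(-5) - 3·(-2) = 0 - (-6) = 6.
So p(s) = det(sI - A) = s^2 + 5s + 6.
Factor s^2 + 5s + 6: two numbers with sum -5 and product 6 are -2 and -3, so s^2 + 5s + 6 = (s + 2)(s + 3).
Hence p(s) = (s + 2) (s + 3), with roots -3, -2.
The eigenvalues -3, -2 are distinct and real, so A is diagonalisable and x(t) = e^{At} x(0) = V diag(e^{λ_i t}) V^{-1} x(0), where the columns of V are the eigenvectors.
λ = -3: A - (-3)I = [[3, 3], [-2, -2]]. Row 1 gives 3·v1 + 3·v2 = 0, so take v_1 = [-1, 1]^T.
λ = -2: A - (-2)I = [[2, 3], [-2, -3]]. Row 1 gives 2·v1 + 3·v2 = 0, so take v_2 = [3, -2]^T.
V = [v_1 v_2] = [[-1, 3], [1, -2]] has det V = -1, so V^{-1} = adj(V)/det V = [[2, 3], [1, 1]].
Modal coordinates z(0) = V^{-1} x(0): 2·1 + 3·1 = 5; 1·1 + 1·1 = 2; so z(0) = [5, 2]^T.
x_2(t) = Σ_i (v_i)_2 · z_i(0) · e^{λ_i t} (row 2 of V times the modal terms).
x_2(0.5) = 1·5·e^{-3·0.5} + (-2)·2·e^{-2·0.5} = 5·0.223130 + (-4)·0.367879 = -0.3559.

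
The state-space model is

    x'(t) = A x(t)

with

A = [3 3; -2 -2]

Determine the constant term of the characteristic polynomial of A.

0

For a 2×2 matrix, det(sI - A) = s^2 - (tr A)s + det A.
tr A = 1, det A = 0.
So p(s) = s^2 - s.
The constant term is 0.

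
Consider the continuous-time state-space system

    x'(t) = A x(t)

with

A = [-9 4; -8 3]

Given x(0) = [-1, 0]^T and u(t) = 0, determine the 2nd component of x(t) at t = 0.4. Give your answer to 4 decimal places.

det(sI - A) = s^2 - (tr A)s + det A, with tr A = (-9) + 3 = -6 and det A = (-9)·3 - 4·(-8) = -27 - (-32) = 5.
So p(s) = det(sI - A) = s^2 + 6s + 5.
Factor s^2 + 6s + 5: two numbers with sum -6 and product 5 are -1 and -5, so s^2 + 6s + 5 = (s + 1)(s + 5).
Hence p(s) = (s + 1) (s + 5), with roots -5, -1.
The eigenvalues -5, -1 are distinct and real, so A is diagonalisable and x(t) = e^{At} x(0) = V diag(e^{λ_i t}) V^{-1} x(0), where the columns of V are the eigenvectors.
λ = -5: A - (-5)I = [[-4, 4], [-8, 8]]. Row 1 gives (-4)·v1 + 4·v2 = 0, so take v_1 = [1, 1]^T.
λ = -1: A - (-1)I = [[-8, 4], [-8, 4]]. Row 1 gives (-8)·v1 + 4·v2 = 0, so take v_2 = [-1, -2]^T.
V = [v_1 v_2] = [[1, -1], [1, -2]] has det V = -1, so V^{-1} = adj(V)/det V = [[2, -1], [1, -1]].
Modal coordinates z(0) = V^{-1} x(0): 2·(-1) + (-1)·0 = -2; 1·(-1) + (-1)·0 = -1; so z(0) = [-2, -1]^T.
x_2(t) = Σ_i (v_i)_2 · z_i(0) · e^{λ_i t} (row 2 of V times the modal terms).
x_2(0.4) = 1·(-2)·e^{-5·0.4} + (-2)·(-1)·e^{-1·0.4} = (-2)·0.135335 + 2·0.670320 = 1.0700.

1.0700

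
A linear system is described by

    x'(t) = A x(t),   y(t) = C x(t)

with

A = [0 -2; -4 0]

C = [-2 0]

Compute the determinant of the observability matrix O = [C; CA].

-8

CA = [[0, 4]]
Observability matrix O = [C; CA] = [[-2, 0], [0, 4]]
det(O) = (-2)·4 - 0·0 = -8 - 0 = -8
Since det(O) ≠ 0, rank(O) = 2 and the system is completely observable.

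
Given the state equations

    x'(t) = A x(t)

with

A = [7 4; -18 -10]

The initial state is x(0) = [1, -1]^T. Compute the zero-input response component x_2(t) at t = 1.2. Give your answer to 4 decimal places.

-2.1955

det(sI - A) = s^2 - (tr A)s + det A, with tr A = 7 + (-10) = -3 and det A = 7·(-10) - 4·(-18) = -70 - (-72) = 2.
So p(s) = det(sI - A) = s^2 + 3s + 2.
Factor s^2 + 3s + 2: two numbers with sum -3 and product 2 are -1 and -2, so s^2 + 3s + 2 = (s + 1)(s + 2).
Hence p(s) = (s + 1) (s + 2), with roots -2, -1.
The eigenvalues -2, -1 are distinct and real, so A is diagonalisable and x(t) = e^{At} x(0) = V diag(e^{λ_i t}) V^{-1} x(0), where the columns of V are the eigenvectors.
λ = -2: A - (-2)I = [[9, 4], [-18, -8]]. Row 1 gives 9·v1 + 4·v2 = 0, so take v_1 = [4, -9]^T.
λ = -1: A - (-1)I = [[8, 4], [-18, -9]]. Row 1 gives 8·v1 + 4·v2 = 0, so take v_2 = [-1, 2]^T.
V = [v_1 v_2] = [[4, -1], [-9, 2]] has det V = -1, so V^{-1} = adj(V)/det V = [[-2, -1], [-9, -4]].
Modal coordinates z(0) = V^{-1} x(0): (-2)·1 + (-1)·(-1) = -1; (-9)·1 + (-4)·(-1) = -5; so z(0) = [-1, -5]^T.
x_2(t) = Σ_i (v_i)_2 · z_i(0) · e^{λ_i t} (row 2 of V times the modal terms).
x_2(1.2) = (-9)·(-1)·e^{-2·1.2} + 2·(-5)·e^{-1·1.2} = 9·0.090718 + (-10)·0.301194 = -2.1955.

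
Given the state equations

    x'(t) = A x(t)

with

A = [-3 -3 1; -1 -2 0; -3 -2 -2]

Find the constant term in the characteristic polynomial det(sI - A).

Expand det(sI - A) for the 3×3 matrix.
p(s) = s^3 + 7s^2 + 16s + 10.
(Check: constant term = det(-A) = (-1)^3 det A = 10; coefficient of s^2 = -tr A = 7.)
The constant term is 10.

10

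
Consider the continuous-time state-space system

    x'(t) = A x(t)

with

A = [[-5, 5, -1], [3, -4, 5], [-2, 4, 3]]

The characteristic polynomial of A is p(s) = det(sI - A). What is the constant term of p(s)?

Expand det(sI - A) for the 3×3 matrix.
p(s) = s^3 + 6s^2 - 44s - 61.
(Check: constant term = det(-A) = (-1)^3 det A = -61; coefficient of s^2 = -tr A = 6.)
The constant term is -61.

-61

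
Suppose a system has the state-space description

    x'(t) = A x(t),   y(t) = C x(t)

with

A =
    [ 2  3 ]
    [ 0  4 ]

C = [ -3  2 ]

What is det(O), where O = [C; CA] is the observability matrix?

CA = [[-6, -1]]
Observability matrix O = [C; CA] = [[-3, 2], [-6, -1]]
det(O) = (-3)·(-1) - 2·(-6) = 3 - (-12) = 15
Since det(O) ≠ 0, rank(O) = 2 and the system is completely observable.

15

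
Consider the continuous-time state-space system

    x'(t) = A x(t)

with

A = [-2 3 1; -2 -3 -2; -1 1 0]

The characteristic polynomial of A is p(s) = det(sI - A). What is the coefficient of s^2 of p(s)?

5

Expand det(sI - A) for the 3×3 matrix.
p(s) = s^3 + 5s^2 + 15s + 3.
(Check: constant term = det(-A) = (-1)^3 det A = 3; coefficient of s^2 = -tr A = 5.)
The coefficient of s^2 is 5.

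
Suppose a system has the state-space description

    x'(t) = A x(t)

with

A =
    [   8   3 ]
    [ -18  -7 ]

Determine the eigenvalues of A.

-1, 2

det(sI - A) = s^2 - (tr A)s + det A, with tr A = 8 + (-7) = 1 and det A = 8·(-7) - 3·(-18) = -56 - (-54) = -2.
So p(s) = det(sI - A) = s^2 - s - 2.
Factor s^2 - s - 2: two numbers with sum 1 and product -2 are 2 and -1, so s^2 - s - 2 = (s - 2)(s + 1).
Hence p(s) = (s - 2) (s + 1), with roots -1, 2.
At least one eigenvalue has non-negative real part, so the system is not asymptotically stable.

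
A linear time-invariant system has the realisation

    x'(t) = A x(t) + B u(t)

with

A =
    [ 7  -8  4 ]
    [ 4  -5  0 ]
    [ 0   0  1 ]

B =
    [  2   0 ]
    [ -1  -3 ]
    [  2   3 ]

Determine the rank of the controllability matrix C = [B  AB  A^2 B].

2

AB = [[30, 36], [13, 15], [2, 3]]
A^2B = [[114, 144], [55, 69], [2, 3]]
Controllability matrix C = [B  AB  A^2B] = [[2, 0, 30, 36, 114, 144], [-1, -3, 13, 15, 55, 69], [2, 3, 2, 3, 2, 3]]
The rows r1, r2, r3 of C are linearly dependent: -r1 + 2·r2 + 2·r3 = 0 (check each entry), so rank(C) ≤ 2.
The 2×2 minor from rows 1, 2, columns 1, 2 is 2·(-3) - 0·(-1) = -6 - 0 = -6 ≠ 0, so rank(C) = 2.
rank(C) = 2 < n = 3, so the pair (A, B) is not completely controllable.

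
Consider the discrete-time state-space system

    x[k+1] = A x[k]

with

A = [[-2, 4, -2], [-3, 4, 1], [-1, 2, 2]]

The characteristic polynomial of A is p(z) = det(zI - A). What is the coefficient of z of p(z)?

4

Expand det(zI - A) for the 3×3 matrix.
p(z) = z^3 - 4z^2 + 4z - 12.
(Check: constant term = det(-A) = (-1)^3 det A = -12; coefficient of z^2 = -tr A = -4.)
The coefficient of z is 4.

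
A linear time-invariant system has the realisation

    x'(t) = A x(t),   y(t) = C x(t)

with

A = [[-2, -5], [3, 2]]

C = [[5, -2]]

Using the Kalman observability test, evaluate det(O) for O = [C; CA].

-177

CA = [[-16, -29]]
Observability matrix O = [C; CA] = [[5, -2], [-16, -29]]
det(O) = 5·(-29) - (-2)·(-16) = -145 - 32 = -177
Since det(O) ≠ 0, rank(O) = 2 and the system is completely observable.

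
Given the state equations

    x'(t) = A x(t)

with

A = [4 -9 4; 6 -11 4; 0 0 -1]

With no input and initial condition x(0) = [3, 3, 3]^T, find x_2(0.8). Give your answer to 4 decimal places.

det(sI - A) = s^3 - (tr A)s^2 + (M11 + M22 + M33)s - det A, where Mii is the 2×2 principal minor of A obtained by deleting row i and column i.
tr A = 4 + (-11) + (-1) = -8; M11 = (-11)·(-1) - 4·0 = 11 - 0 = 11; M22 = 4·(-1) - 4·0 = -4 - 0 = -4; M33 = 4·(-11) - (-9)·6 = -44 - (-54) = 10; sum of minors = 17.
det A = 4·((-11)·(-1) - 4·0) - (-9)·(6·(-1) - 4·0) + 4·(6·0 - (-11)·0) = 4·11 - (-9)·(-6) + 4·0 = -10.
So p(s) = det(sI - A) = s^3 + 8s^2 + 17s + 10.
Rational-root test: any integer root divides 10. Testing small divisors, s = -1 works: p(-1) = -1 + 8 + (-17) + 10 = 0, so (s + 1) is a factor.
Dividing, p(s) = (s + 1)(s^2 + 7s + 10).
Factor s^2 + 7s + 10: two numbers with sum -7 and product 10 are -2 and -5, so s^2 + 7s + 10 = (s + 2)(s + 5).
Hence p(s) = (s + 1) (s + 2) (s + 5), with roots -5, -2, -1.
The eigenvalues -5, -2, -1 are distinct and real, so A is diagonalisable and x(t) = e^{At} x(0) = V diag(e^{λ_i t}) V^{-1} x(0), where the columns of V are the eigenvectors.
λ = -5: A - (-5)I = [[9, -9, 4], [6, -6, 4], [0, 0, 4]]. v must be orthogonal to every row; (row 1) × (row 2) = [-12, -12, 0], so take v_1 = [1, 1, 0]^T.
λ = -2: A - (-2)I = [[6, -9, 4], [6, -9, 4], [0, 0, 1]]. v must be orthogonal to every row; (row 1) × (row 3) = [-9, -6, 0], so take v_2 = [3, 2, 0]^T.
λ = -1: A - (-1)I = [[5, -9, 4], [6, -10, 4], [0, 0, 0]]. v must be orthogonal to every row; (row 1) × (row 2) = [4, 4, 4], so take v_3 = [1, 1, 1]^T.
V = [v_1 v_2 v_3] = [[1, 3, 1], [1, 2, 1], [0, 0, 1]] has det V = -1, so V^{-1} = adj(V)/det V = [[-2, 3, -1], [1, -1, 0], [0, 0, 1]].
Modal coordinates z(0) = V^{-1} x(0): (-2)·3 + 3·3 + (-1)·3 = 0; 1·3 + (-1)·3 + 0·3 = 0; 0·3 + 0·3 + 1·3 = 3; so z(0) = [0, 0, 3]^T.
x_2(t) = Σ_i (v_i)_2 · z_i(0) · e^{λ_i t} (row 2 of V times the modal terms).
x_2(0.8) = 1·0·e^{-5·0.8} + 2·0·e^{-2·0.8} + 1·3·e^{-1·0.8} = 0·0.018316 + 0·0.201897 + 3·0.449329 = 1.3480.

1.3480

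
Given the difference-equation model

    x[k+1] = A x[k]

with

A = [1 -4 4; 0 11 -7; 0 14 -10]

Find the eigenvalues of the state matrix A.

det(zI - A) = z^3 - (tr A)z^2 + (M11 + M22 + M33)z - det A, where Mii is the 2×2 principal minor of A obtained by deleting row i and column i.
tr A = 1 + 11 + (-10) = 2; M11 = 11·(-10) - (-7)·14 = -110 - (-98) = -12; M22 = 1·(-10) - 4·0 = -10 - 0 = -10; M33 = 1·11 - (-4)·0 = 11 - 0 = 11; sum of minors = -11.
det A = 1·(11·(-10) - (-7)·14) - (-4)·(0·(-10) - (-7)·0) + 4·(0·14 - 11·0) = 1·(-12) - (-4)·0 + 4·0 = -12.
So p(z) = det(zI - A) = z^3 - 2z^2 - 11z + 12.
Rational-root test: any integer root divides 12. Testing small divisors, z = 1 works: p(1) = 1 + (-2) + (-11) + 12 = 0, so (z - 1) is a factor.
Dividing, p(z) = (z - 1)(z^2 - z - 12).
Factor z^2 - z - 12: two numbers with sum 1 and product -12 are 4 and -3, so z^2 - z - 12 = (z - 4)(z + 3).
Hence p(z) = (z - 4) (z - 1) (z + 3), with roots -3, 1, 4.

-3, 1, 4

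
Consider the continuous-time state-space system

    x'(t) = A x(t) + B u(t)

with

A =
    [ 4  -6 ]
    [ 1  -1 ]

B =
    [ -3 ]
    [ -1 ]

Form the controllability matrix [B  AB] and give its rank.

1

AB = [[-6], [-2]]
Controllability matrix C = [B  AB] = [[-3, -6], [-1, -2]]
Every column of C is a scalar multiple of column 1 = [-3, -1] (multipliers 1, 2), so the columns span a one-dimensional space.
C ≠ 0, hence rank(C) = 1.
rank(C) = 1 < n = 2, so the pair (A, B) is not completely controllable.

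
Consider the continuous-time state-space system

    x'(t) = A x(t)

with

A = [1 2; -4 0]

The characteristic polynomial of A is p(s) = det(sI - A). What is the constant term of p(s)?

For a 2×2 matrix, det(sI - A) = s^2 - (tr A)s + det A.
tr A = 1, det A = 8.
So p(s) = s^2 - s + 8.
The constant term is 8.

8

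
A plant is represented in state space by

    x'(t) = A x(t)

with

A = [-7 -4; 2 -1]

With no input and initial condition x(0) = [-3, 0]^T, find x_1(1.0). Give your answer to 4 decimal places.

0.1089

det(sI - A) = s^2 - (tr A)s + det A, with tr A = (-7) + (-1) = -8 and det A = (-7)·(-1) - (-4)·2 = 7 - (-8) = 15.
So p(s) = det(sI - A) = s^2 + 8s + 15.
Factor s^2 + 8s + 15: two numbers with sum -8 and product 15 are -3 and -5, so s^2 + 8s + 15 = (s + 3)(s + 5).
Hence p(s) = (s + 3) (s + 5), with roots -5, -3.
The eigenvalues -5, -3 are distinct and real, so A is diagonalisable and x(t) = e^{At} x(0) = V diag(e^{λ_i t}) V^{-1} x(0), where the columns of V are the eigenvectors.
λ = -5: A - (-5)I = [[-2, -4], [2, 4]]. Row 1 gives (-2)·v1 + (-4)·v2 = 0, so take v_1 = [-2, 1]^T.
λ = -3: A - (-3)I = [[-4, -4], [2, 2]]. Row 1 gives (-4)·v1 + (-4)·v2 = 0, so take v_2 = [-1, 1]^T.
V = [v_1 v_2] = [[-2, -1], [1, 1]] has det V = -1, so V^{-1} = adj(V)/det V = [[-1, -1], [1, 2]].
Modal coordinates z(0) = V^{-1} x(0): (-1)·(-3) + (-1)·0 = 3; 1·(-3) + 2·0 = -3; so z(0) = [3, -3]^T.
x_1(t) = Σ_i (v_i)_1 · z_i(0) · e^{λ_i t} (row 1 of V times the modal terms).
x_1(1.0) = (-2)·3·e^{-5·1.0} + (-1)·(-3)·e^{-3·1.0} = (-6)·0.006738 + 3·0.049787 = 0.1089.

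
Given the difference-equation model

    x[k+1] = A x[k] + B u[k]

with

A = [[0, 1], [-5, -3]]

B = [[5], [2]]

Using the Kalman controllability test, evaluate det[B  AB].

-159

AB = [[2], [-31]]
Controllability matrix C = [B  AB] = [[5, 2], [2, -31]]
det(C) = 5·(-31) - 2·2 = -155 - 4 = -159
Since det(C) ≠ 0, rank(C) = 2 and the system is completely controllable.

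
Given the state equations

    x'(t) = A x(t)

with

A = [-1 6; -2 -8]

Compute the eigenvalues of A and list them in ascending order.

det(sI - A) = s^2 - (tr A)s + det A, with tr A = (-1) + (-8) = -9 and det A = (-1)·(-8) - 6·(-2) = 8 - (-12) = 20.
So p(s) = det(sI - A) = s^2 + 9s + 20.
Factor s^2 + 9s + 20: two numbers with sum -9 and product 20 are -4 and -5, so s^2 + 9s + 20 = (s + 4)(s + 5).
Hence p(s) = (s + 4) (s + 5), with roots -5, -4.
All eigenvalues have negative real part, so the system is asymptotically stable.

-5, -4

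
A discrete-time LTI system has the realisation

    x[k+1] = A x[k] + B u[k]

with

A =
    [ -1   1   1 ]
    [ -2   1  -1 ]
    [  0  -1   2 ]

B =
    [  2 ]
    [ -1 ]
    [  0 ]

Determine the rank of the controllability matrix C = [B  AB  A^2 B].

3

AB = [[-3], [-5], [1]]
A^2B = [[-1], [0], [7]]
Controllability matrix C = [B  AB  A^2B] = [[2, -3, -1], [-1, -5, 0], [0, 1, 7]]
det(C) = 2·((-5)·7 - 0·1) - (-3)·((-1)·7 - 0·0) + (-1)·((-1)·1 - (-5)·0) = 2·(-35) - (-3)·(-7) + (-1)·(-1) = -90 ≠ 0, so rank(C) = 3.
rank(C) = 3 = n, so the pair (A, B) is completely controllable.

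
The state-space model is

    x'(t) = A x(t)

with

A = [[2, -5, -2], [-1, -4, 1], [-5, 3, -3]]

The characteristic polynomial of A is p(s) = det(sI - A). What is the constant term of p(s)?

Expand det(sI - A) for the 3×3 matrix.
p(s) = s^3 + 5s^2 - 20s - 104.
(Check: constant term = det(-A) = (-1)^3 det A = -104; coefficient of s^2 = -tr A = 5.)
The constant term is -104.

-104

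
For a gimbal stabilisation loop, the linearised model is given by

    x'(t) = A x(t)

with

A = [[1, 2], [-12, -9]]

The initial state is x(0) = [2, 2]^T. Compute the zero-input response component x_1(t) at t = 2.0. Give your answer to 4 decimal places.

det(sI - A) = s^2 - (tr A)s + det A, with tr A = 1 + (-9) = -8 and det A = 1·(-9) - 2·(-12) = -9 - (-24) = 15.
So p(s) = det(sI - A) = s^2 + 8s + 15.
Factor s^2 + 8s + 15: two numbers with sum -8 and product 15 are -3 and -5, so s^2 + 8s + 15 = (s + 3)(s + 5).
Hence p(s) = (s + 3) (s + 5), with roots -5, -3.
The eigenvalues -5, -3 are distinct and real, so A is diagonalisable and x(t) = e^{At} x(0) = V diag(e^{λ_i t}) V^{-1} x(0), where the columns of V are the eigenvectors.
λ = -5: A - (-5)I = [[6, 2], [-12, -4]]. Row 1 gives 6·v1 + 2·v2 = 0, so take v_1 = [1, -3]^T.
λ = -3: A - (-3)I = [[4, 2], [-12, -6]]. Row 1 gives 4·v1 + 2·v2 = 0, so take v_2 = [1, -2]^T.
V = [v_1 v_2] = [[1, 1], [-3, -2]] has det V = 1, so V^{-1} = adj(V)/det V = [[-2, -1], [3, 1]].
Modal coordinates z(0) = V^{-1} x(0): (-2)·2 + (-1)·2 = -6; 3·2 + 1·2 = 8; so z(0) = [-6, 8]^T.
x_1(t) = Σ_i (v_i)_1 · z_i(0) · e^{λ_i t} (row 1 of V times the modal terms).
x_1(2.0) = 1·(-6)·e^{-5·2.0} + 1·8·e^{-3·2.0} = (-6)·0.000045 + 8·0.002479 = 0.0196.

0.0196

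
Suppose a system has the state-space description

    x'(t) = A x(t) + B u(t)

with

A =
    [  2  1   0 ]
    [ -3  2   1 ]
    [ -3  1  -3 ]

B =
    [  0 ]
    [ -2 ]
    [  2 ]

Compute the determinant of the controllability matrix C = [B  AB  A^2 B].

AB = [[-2], [-2], [-8]]
A^2B = [[-6], [-6], [28]]
Controllability matrix C = [B  AB  A^2B] = [[0, -2, -6], [-2, -2, -6], [2, -8, 28]]
Expanding along the first row, det(C) = 0·((-2)·28 - (-6)·(-8)) - (-2)·((-2)·28 - (-6)·2) + (-6)·((-2)·(-8) - (-2)·2) = 0·(-104) - (-2)·(-44) + (-6)·20 = -208
Since det(C) ≠ 0, rank(C) = 3 and the system is completely controllable.

-208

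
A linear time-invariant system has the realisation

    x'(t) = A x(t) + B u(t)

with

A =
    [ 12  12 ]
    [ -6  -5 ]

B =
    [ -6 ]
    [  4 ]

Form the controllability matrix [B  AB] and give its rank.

AB = [[-24], [16]]
Controllability matrix C = [B  AB] = [[-6, -24], [4, 16]]
Every column of C is a scalar multiple of column 1 = [-6, 4] (multipliers 1, 4), so the columns span a one-dimensional space.
C ≠ 0, hence rank(C) = 1.
rank(C) = 1 < n = 2, so the pair (A, B) is not completely controllable.

1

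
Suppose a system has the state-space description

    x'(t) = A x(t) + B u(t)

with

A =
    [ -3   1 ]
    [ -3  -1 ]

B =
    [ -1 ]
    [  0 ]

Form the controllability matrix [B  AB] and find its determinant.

-3

AB = [[3], [3]]
Controllability matrix C = [B  AB] = [[-1, 3], [0, 3]]
det(C) = (-1)·3 - 3·0 = -3 - 0 = -3
Since det(C) ≠ 0, rank(C) = 2 and the system is completely controllable.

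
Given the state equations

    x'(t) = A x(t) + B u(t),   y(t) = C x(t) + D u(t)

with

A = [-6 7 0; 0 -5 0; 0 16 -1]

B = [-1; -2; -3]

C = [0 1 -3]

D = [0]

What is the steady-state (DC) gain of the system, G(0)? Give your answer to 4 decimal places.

27.8000

G(0) = C(-A)^{-1}B + D = -C A^{-1} B + D.
det A = -30, so A^{-1} = (1/-30)·adj(A) = [[-1/6, -7/30, 0], [0, -1/5, 0], [0, -16/5, -1]]
A^{-1} B = [19/30, 2/5, 47/5]^T
C A^{-1} B = -139/5
G(0) = D - C A^{-1} B = 0 - (-139/5) = 139/5 ≈ 27.8000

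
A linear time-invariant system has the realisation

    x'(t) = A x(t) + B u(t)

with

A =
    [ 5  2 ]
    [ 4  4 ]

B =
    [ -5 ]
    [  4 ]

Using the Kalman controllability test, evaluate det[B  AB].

88

AB = [[-17], [-4]]
Controllability matrix C = [B  AB] = [[-5, -17], [4, -4]]
det(C) = (-5)·(-4) - (-17)·4 = 20 - (-68) = 88
Since det(C) ≠ 0, rank(C) = 2 and the system is completely controllable.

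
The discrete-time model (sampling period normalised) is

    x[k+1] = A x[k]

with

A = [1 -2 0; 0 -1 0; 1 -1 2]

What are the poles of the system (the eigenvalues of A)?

det(zI - A) = z^3 - (tr A)z^2 + (M11 + M22 + M33)z - det A, where Mii is the 2×2 principal minor of A obtained by deleting row i and column i.
tr A = 1 + (-1) + 2 = 2; M11 = (-1)·2 - 0·(-1) = -2 - 0 = -2; M22 = 1·2 - 0·1 = 2 - 0 = 2; M33 = 1·(-1) - (-2)·0 = -1 - 0 = -1; sum of minors = -1.
det A = 1·((-1)·2 - 0·(-1)) - (-2)·(0·2 - 0·1) + 0·(0·(-1) - (-1)·1) = 1·(-2) - (-2)·0 + 0·1 = -2.
So p(z) = det(zI - A) = z^3 - 2z^2 - z + 2.
Rational-root test: any integer root divides 2. Testing small divisors, z = -1 works: p(-1) = -1 + (-2) + 1 + 2 = 0, so (z + 1) is a factor.
Dividing, p(z) = (z + 1)(z^2 - 3z + 2).
Factor z^2 - 3z + 2: two numbers with sum 3 and product 2 are 2 and 1, so z^2 - 3z + 2 = (z - 2)(z - 1).
Hence p(z) = (z - 2) (z - 1) (z + 1), with roots -1, 1, 2.

-1, 1, 2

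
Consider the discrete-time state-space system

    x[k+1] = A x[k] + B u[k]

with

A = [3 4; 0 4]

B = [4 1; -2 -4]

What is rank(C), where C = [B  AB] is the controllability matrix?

2

AB = [[4, -13], [-8, -16]]
Controllability matrix C = [B  AB] = [[4, 1, 4, -13], [-2, -4, -8, -16]]
Take the 2×2 submatrix of C formed by columns 1, 2: [[4, 1], [-2, -4]]. Its determinant is 4·(-4) - 1·(-2) = -16 - (-2) = -14 ≠ 0.
So rank(C) ≥ 2; since C has 2 rows, rank(C) = 2.
rank(C) = 2 = n, so the pair (A, B) is completely controllable.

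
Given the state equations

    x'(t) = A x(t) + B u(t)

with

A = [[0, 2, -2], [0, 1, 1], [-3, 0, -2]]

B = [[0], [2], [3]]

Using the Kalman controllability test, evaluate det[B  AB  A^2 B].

-516

AB = [[-2], [5], [-6]]
A^2B = [[22], [-1], [18]]
Controllability matrix C = [B  AB  A^2B] = [[0, -2, 22], [2, 5, -1], [3, -6, 18]]
Expanding along the first row, det(C) = 0·(5·18 - (-1)·(-6)) - (-2)·(2·18 - (-1)·3) + 22·(2·(-6) - 5·3) = 0·84 - (-2)·39 + 22·(-27) = -516
Since det(C) ≠ 0, rank(C) = 3 and the system is completely controllable.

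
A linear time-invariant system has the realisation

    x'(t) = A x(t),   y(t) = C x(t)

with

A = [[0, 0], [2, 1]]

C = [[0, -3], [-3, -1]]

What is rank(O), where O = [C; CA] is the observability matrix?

2

CA = [[-6, -3], [-2, -1]]
Observability matrix O = [C; CA] = [[0, -3], [-3, -1], [-6, -3], [-2, -1]]
Take the 2×2 submatrix of O formed by rows 1, 2: [[0, -3], [-3, -1]]. Its determinant is 0·(-1) - (-3)·(-3) = 0 - 9 = -9 ≠ 0.
So rank(O) ≥ 2; since O has 2 columns, rank(O) = 2.
rank(O) = 2 = n, so the pair (A, C) is completely observable.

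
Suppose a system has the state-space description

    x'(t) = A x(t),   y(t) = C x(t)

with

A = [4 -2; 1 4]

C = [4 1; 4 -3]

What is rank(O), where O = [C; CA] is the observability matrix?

2

CA = [[17, -4], [13, -20]]
Observability matrix O = [C; CA] = [[4, 1], [4, -3], [17, -4], [13, -20]]
Take the 2×2 submatrix of O formed by rows 1, 2: [[4, 1], [4, -3]]. Its determinant is 4·(-3) - 1·4 = -12 - 4 = -16 ≠ 0.
So rank(O) ≥ 2; since O has 2 columns, rank(O) = 2.
rank(O) = 2 = n, so the pair (A, C) is completely observable.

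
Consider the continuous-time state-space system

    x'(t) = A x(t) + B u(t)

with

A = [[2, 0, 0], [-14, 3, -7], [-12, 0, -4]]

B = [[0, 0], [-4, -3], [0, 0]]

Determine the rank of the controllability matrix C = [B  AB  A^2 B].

1

AB = [[0, 0], [-12, -9], [0, 0]]
A^2B = [[0, 0], [-36, -27], [0, 0]]
Controllability matrix C = [B  AB  A^2B] = [[0, 0, 0, 0, 0, 0], [-4, -3, -12, -9, -36, -27], [0, 0, 0, 0, 0, 0]]
Every column of C is a scalar multiple of column 1 = [0, -4, 0] (multipliers 1, 3/4, 3, 9/4, 9, 27/4), so the columns span a one-dimensional space.
C ≠ 0, hence rank(C) = 1.
rank(C) = 1 < n = 3, so the pair (A, B) is not completely controllable.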